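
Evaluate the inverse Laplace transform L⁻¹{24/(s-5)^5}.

L⁻¹{n!/(s-a)^(n+1)} = t^n·e^(at), so L⁻¹{24/(s-5)^5} = t^4·e^(5t)

Final answer: t^4·e^(5t)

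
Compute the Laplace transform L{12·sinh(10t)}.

L{sinh(ωt)} = ω/(s² - ω²), so L{sinh(10t)} = 10/(s² - 100). Then L{12·sinh(10t)} = 12·10/(s² - 100) = 120/(s² - 100)

Final answer: 120/(s² - 100)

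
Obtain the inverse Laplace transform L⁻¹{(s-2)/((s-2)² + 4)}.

Using frequency shift, L⁻¹{(s-2)/((s-2)² + 4)} = e^(2t)·cos(2t)

Final answer: e^(2t)·cos(2t)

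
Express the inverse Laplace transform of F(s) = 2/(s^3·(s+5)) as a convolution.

2/(s^3·(s+5)) = (2/s^3)·(1/(s+5)) = L{t^2}·L{e^(-5t)}. So f(t) = t^2*e^(-5t) = ∫₀ᵗ τ^2·e^(-5(t-τ)) dτ

Final answer: ∫₀ᵗ τ^2·e^(-5(t-τ)) dτ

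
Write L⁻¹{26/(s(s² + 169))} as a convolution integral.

26/(s(s² + 169)) = (1/s)·(26/(s² + 169)) = L{1}·L{2·sin(13t)}. So f(t) = 1*(2·sin(13t)) = ∫₀ᵗ 2·sin(13τ) dτ

Final answer: ∫₀ᵗ 2·sin(13τ) dτ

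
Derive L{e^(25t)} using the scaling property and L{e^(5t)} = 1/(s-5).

Using L{f(at)} = (1/a)F(s/a) with a=5 and f(t) = e^(5t): L{e^(25t)} = (1/5) · 1/((s/5)-5) = (1/5) · 5/(s-25) = 1/(s-25)

Final answer: 1/(s-25)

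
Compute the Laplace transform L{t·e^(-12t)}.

L{t^n·e^(at)} = n!/(s-a)^(n+1), so L{t·e^(-12t)} = 1/(s+12)^2

Final answer: 1/(s+12)^2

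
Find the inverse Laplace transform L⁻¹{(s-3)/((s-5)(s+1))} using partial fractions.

Using partial fractions, f(t) = (2e^(5t) + 4e^(-t))/6

Final answer: (2e^(5t) + 4e^(-t))/6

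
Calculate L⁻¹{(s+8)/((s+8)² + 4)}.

Using frequency shift: L⁻¹{(s-a)/((s-a)² + b²)} = e^(at)cos(bt). Here a=-8, b=2

Final answer: e^(-8t)·cos(2t)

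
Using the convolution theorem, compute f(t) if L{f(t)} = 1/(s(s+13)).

1/(s(s+13)) = (1/s)·(1/(s+13)) = L{1}·L{e^(-13t)}. By convolution, f(t) = 1*e^(-13t) = ∫₀ᵗ 1·e^(-13τ) dτ = (1 - e^(-13t))/13

Final answer: (1 - e^(-13t))/13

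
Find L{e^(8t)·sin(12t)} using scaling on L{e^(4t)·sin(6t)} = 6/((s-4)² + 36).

Scaling with a=2: L{e^(8t)·sin(12t)} = (1/2) · 6/((s/2-4)² + 36). Simplifying: 12/((s-8)² + 144)

Final answer: 12/((s-8)² + 144)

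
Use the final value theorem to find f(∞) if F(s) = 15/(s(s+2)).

f(∞) = lim_{s→0} s·15/(s(s+2)) = lim_{s→0} 15/(s+2) = 15/2 = 15/2

Final answer: 15/2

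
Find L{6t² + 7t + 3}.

L{6t² + 7t + 3} = 6·2/s³ + 7/s² + 3/s = 12/s³ + 7/s² + 3/s

Final answer: 12/s³ + 7/s² + 3/s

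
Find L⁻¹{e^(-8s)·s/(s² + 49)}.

L⁻¹{s/(s² + 49)} = cos(7t). By the time shift theorem, L⁻¹{e^(-as)F(s)} = u(t-a)f(t-a) with a=8, so L⁻¹{e^(-8s)·s/(s² + 49)} = u(t-8)·cos(7(t-8))

Final answer: u(t-8)·cos(7(t-8))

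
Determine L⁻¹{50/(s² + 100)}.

This is the form c·a/(s² + a²) with a = 10, c = 5. L⁻¹ = 5·sin(10t)

Final answer: 5·sin(10t)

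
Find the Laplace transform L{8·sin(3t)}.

L{sin(ωt)} = ω/(s² + ω²), so L{sin(3t)} = 3/(s² + 9). Then L{8·sin(3t)} = 8·3/(s² + 9) = 24/(s² + 9)

Final answer: 24/(s² + 9)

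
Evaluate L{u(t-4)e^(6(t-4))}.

u(t-a)f(t-a) with f(t)=e^(6t). L{e^(6t)} = 1/(s-6). By time shift: e^(-4s)/(s-6)

Final answer: e^(-4s)/(s-6)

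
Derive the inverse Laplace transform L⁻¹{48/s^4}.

L⁻¹{n!/s^(n+1)} = t^n with n=3. So L⁻¹{6/s^4} = t^3, and L⁻¹{48/s^4} = (48/6)·t^3 = 8·t^3

Final answer: 8·t^3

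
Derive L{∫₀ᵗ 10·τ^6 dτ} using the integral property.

L{∫₀ᵗ f(τ)dτ} = F(s)/s with f(t) = 10t^6. F(s) = 7200/s^7, so L{∫₀ᵗ 10·τ^6 dτ} = (7200/s^7)/s = 7200/s^8. (Check: ∫₀ᵗ 10·τ^6 dτ = 10t^7/7.)

Final answer: 7200/s^8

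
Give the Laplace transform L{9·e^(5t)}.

L{e^(at)} = 1/(s-a), so L{e^(5t)} = 1/(s-5). Then L{9·e^(5t)} = 9/(s-5)

Final answer: 9/(s-5)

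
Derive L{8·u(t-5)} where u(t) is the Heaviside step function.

L{u(t-a)} = e^(-as)/s. Here a=5, so L{u(t-5)} = e^(-5s)/s, and L{8·u(t-5)} = 8·e^(-5s)/s

Final answer: 8·e^(-5s)/s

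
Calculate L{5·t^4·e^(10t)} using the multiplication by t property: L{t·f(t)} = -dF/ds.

Using L{t^n·e^(at)} = n!/(s-a)^(n+1), L{t^4·e^(10t)} = 24/(s-10)^5, so L{5·t^4·e^(10t)} = 5·24/(s-10)^5 = 120/(s-10)^5

Final answer: 120/(s-10)^5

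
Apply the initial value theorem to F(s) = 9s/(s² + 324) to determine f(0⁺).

f(0⁺) = lim_{s→∞} s·9s/(s² + 324) = lim_{s→∞} 9s²/(s² + 324) = 9

Final answer: 9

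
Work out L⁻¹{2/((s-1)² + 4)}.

Form: b/((s-a)² + b²) → e^(at)sin(bt). With a=1, b=2

Final answer: e^t·sin(2t)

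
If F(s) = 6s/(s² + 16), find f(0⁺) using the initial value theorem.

f(0⁺) = lim_{s→∞} s·6s/(s² + 16) = lim_{s→∞} 6s²/(s² + 16) = 6

Final answer: 6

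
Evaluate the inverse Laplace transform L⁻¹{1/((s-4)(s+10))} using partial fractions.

Decompose: A/(s-4) + B/(s+10). A = 1/14, B = -1/14. f(t) = (e^(4t) - e^(-10t))/14

Final answer: (e^(4t) - e^(-10t))/14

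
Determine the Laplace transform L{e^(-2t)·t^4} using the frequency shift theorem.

L{e^(at)·t^n} = n!/(s-a)^(n+1), so L{e^(-2t)·t^4} = 24/(s+2)^5

Final answer: 24/(s+2)^5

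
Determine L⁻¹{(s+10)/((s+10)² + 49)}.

Using frequency shift: L⁻¹{(s-a)/((s-a)² + b²)} = e^(at)cos(bt). Here a=-10, b=7

Final answer: e^(-10t)·cos(7t)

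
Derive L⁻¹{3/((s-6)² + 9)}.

Form: b/((s-a)² + b²) → e^(at)sin(bt). With a=6, b=3

Final answer: e^(6t)·sin(3t)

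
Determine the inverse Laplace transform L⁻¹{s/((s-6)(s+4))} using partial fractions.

Using partial fractions, f(t) = (6e^(6t) + 4e^(-4t))/10

Final answer: (6e^(6t) + 4e^(-4t))/10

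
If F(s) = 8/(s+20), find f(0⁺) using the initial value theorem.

f(0⁺) = lim_{s→∞} s·8/(s+20) = lim_{s→∞} 8s/(s+20) = 8

Final answer: 8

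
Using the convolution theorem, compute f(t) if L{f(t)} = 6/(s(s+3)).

6/(s(s+3)) = (6/s)·(1/(s+3)) = L{6}·L{e^(-3t)}. By convolution, f(t) = 6*e^(-3t) = ∫₀ᵗ 6·e^(-3τ) dτ = 6·(1 - e^(-3t))/3

Final answer: 6·(1 - e^(-3t))/3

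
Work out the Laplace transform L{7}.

L{7} = 7 · L{1} = 7/s

Final answer: 7/s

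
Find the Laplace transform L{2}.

L{2} = 2 · L{1} = 2/s

Final answer: 2/s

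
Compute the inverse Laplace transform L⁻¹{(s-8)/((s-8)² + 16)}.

Using frequency shift, L⁻¹{(s-8)/((s-8)² + 16)} = e^(8t)·cos(4t)

Final answer: e^(8t)·cos(4t)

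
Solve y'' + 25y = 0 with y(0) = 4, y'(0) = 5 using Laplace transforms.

L{y''} + 25L{y} = 0. s²Y - 4s - 5 + 25Y = 0. Y(s² + 25) = 4s + 5. Y = (4s + 5)/(s² + 25). Inverting: y(t) = 4cos(5t) + sin(5t)

Final answer: y(t) = 4cos(5t) + sin(5t)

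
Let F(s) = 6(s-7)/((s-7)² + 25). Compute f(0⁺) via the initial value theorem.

f(0⁺) = lim_{s→∞} sF(s) = lim_{s→∞} 6s(s-7)/((s-7)² + 25) = 6

Final answer: 6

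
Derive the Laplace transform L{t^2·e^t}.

L{t^n·e^(at)} = n!/(s-a)^(n+1), so L{t^2·e^t} = 2/(s-1)^3

Final answer: 2/(s-1)^3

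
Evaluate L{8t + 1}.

L{8t + 1} = 8·L{t} + L{1} = 8/s² + 1/s

Final answer: 8/s² + 1/s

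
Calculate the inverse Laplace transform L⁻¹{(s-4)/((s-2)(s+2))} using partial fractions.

Using partial fractions, f(t) = (-2e^(2t) + 6e^(-2t))/4

Final answer: (-2e^(2t) + 6e^(-2t))/4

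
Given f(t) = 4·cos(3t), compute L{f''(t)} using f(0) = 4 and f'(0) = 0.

F(s) = 4s/(s² + 9). L{f''(t)} = s²F(s) - sf(0) - f'(0) = 4s³/(s² + 9) - 4s = (4s³ - 4s(s² + 9))/(s² + 9) = -36s/(s² + 9)

Final answer: -36s/(s² + 9)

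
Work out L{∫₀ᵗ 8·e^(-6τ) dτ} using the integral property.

L{∫₀ᵗ f(τ)dτ} = F(s)/s with F(s) = 8/(s+6), so L{∫₀ᵗ 8·e^(-6τ) dτ} = 8/(s(s+6))

Final answer: 8/(s(s+6))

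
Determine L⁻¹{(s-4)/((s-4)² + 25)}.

Using frequency shift: L⁻¹{(s-a)/((s-a)² + b²)} = e^(at)cos(bt). Here a=4, b=5

Final answer: e^(4t)·cos(5t)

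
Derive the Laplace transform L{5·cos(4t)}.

L{cos(ωt)} = s/(s² + ω²), so L{cos(4t)} = s/(s² + 16). Then L{5·cos(4t)} = 5·s/(s² + 16) = 5s/(s² + 16)

Final answer: 5s/(s² + 16)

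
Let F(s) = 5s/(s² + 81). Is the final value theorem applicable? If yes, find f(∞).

The final value theorem requires all poles of sF(s) in the left half-plane. sF(s) = 5s²/(s² + 81) has poles at s = ±9i (imaginary axis). Theorem does NOT apply (oscillatory system).

Final answer: Not applicable (oscillatory)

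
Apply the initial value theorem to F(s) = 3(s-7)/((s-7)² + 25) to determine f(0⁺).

f(0⁺) = lim_{s→∞} sF(s) = lim_{s→∞} 3s(s-7)/((s-7)² + 25) = 3

Final answer: 3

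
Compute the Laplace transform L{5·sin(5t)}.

L{sin(ωt)} = ω/(s² + ω²), so L{sin(5t)} = 5/(s² + 25). Then L{5·sin(5t)} = 5·5/(s² + 25) = 25/(s² + 25)

Final answer: 25/(s² + 25)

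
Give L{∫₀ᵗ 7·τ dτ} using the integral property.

L{∫₀ᵗ f(τ)dτ} = F(s)/s with f(t) = 7t. F(s) = 7/s^2, so L{∫₀ᵗ 7·τ dτ} = (7/s^2)/s = 7/s^3. (Check: ∫₀ᵗ 7·τ dτ = 7t^2/2.)

Final answer: 7/s^3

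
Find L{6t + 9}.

L{6t + 9} = 6·L{t} + 9·L{1} = 6/s² + 9/s

Final answer: 6/s² + 9/s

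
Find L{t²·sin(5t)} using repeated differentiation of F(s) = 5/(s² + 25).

F(s) = 5/(s² + 25). F'(s) = -10s/(s² + 25)². F''(s) = -10(25 - 3s²)/(s² + 25)³ = (30s² - 250)/(s² + 25)³. So L{t²·sin(5t)} = (-1)² F''(s) = (30s² - 250)/(s² + 25)³

Final answer: (30s² - 250)/(s² + 25)³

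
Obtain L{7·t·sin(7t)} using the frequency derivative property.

L{sin(7t)} = 7/(s² + 49). By L{t·f(t)} = -F'(s): -d/ds[7/(s² + 49)] = -(7)·(-2s)/(s² + 49)² = 14s/(s² + 49)². Then L{7·t·sin(7t)} = 7·14s/(s² + 49)² = 98s/(s² + 49)²

Final answer: 98s/(s² + 49)²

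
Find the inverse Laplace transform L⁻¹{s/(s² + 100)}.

L⁻¹{s/(s² + 100)} = cos(10t)

Final answer: cos(10t)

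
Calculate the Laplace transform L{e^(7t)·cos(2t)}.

L{e^(at)·cos(ωt)} = (s-a)/((s-a)² + ω²), so L{e^(7t)·cos(2t)} = (s-7)/((s-7)² + 4)

Final answer: (s-7)/((s-7)² + 4)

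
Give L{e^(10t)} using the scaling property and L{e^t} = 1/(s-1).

Using L{f(at)} = (1/a)F(s/a) with a=10 and f(t) = e^t: L{e^(10t)} = (1/10) · 1/((s/10)-1) = (1/10) · 10/(s-10) = 1/(s-10)

Final answer: 1/(s-10)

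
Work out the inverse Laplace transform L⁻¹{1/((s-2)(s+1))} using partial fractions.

Decompose: A/(s-2) + B/(s+1). A = 1/3, B = -1/3. f(t) = (e^(2t) - e^(-t))/3

Final answer: (e^(2t) - e^(-t))/3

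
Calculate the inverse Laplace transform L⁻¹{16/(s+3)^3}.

L⁻¹{n!/(s-a)^(n+1)} = t^n·e^(at) with n=2, a=-3. So L⁻¹{2/(s+3)^3} = t^2·e^(-3t), and L⁻¹{16/(s+3)^3} = (16/2)·t^2·e^(-3t) = 8·t^2·e^(-3t)

Final answer: 8·t^2·e^(-3t)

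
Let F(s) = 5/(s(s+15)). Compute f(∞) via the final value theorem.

f(∞) = lim_{s→0} s·5/(s(s+15)) = lim_{s→0} 5/(s+15) = 5/15 = 1/3

Final answer: 1/3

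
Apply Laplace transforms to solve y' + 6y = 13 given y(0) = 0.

sY + 6Y = 13/s. Y = 13/(s(s+6)). Partial fractions: Y = 13/6/s - 13/6/(s+6)

Final answer: y(t) = 13/6(1 - e^(-6t))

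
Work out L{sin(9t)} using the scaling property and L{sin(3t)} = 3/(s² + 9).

Using L{f(at)} = (1/a)F(s/a) with a=3: L{sin(9t)} = (1/3) · 3/((s/3)² + 9) = (1/3) · 3·9/(s² + 81) = 9/(s² + 81)

Final answer: 9/(s² + 81)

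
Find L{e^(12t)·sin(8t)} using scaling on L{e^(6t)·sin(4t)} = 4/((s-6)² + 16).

Scaling with a=2: L{e^(12t)·sin(8t)} = (1/2) · 4/((s/2-6)² + 16). Simplifying: 8/((s-12)² + 64)

Final answer: 8/((s-12)² + 64)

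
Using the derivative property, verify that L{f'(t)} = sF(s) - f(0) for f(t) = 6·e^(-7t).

f'(t) = -42e^(-7t). Direct: L{f'(t)} = -42/(s+7). Property: s·6/(s+7) - 6 = (6s - 6(s+7))/(s+7) = -42/(s+7). ✓

Final answer: -42/(s+7)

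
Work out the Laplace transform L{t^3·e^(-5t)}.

L{t^n·e^(at)} = n!/(s-a)^(n+1), so L{t^3·e^(-5t)} = 6/(s+5)^4

Final answer: 6/(s+5)^4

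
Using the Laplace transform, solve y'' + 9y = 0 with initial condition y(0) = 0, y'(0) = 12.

L{y''} + 9L{y} = 0. s²Y - 0 - 12 + 9Y = 0. Y(s² + 9) = 12. Y = (12)/(s² + 9). Inverting: y(t) = 4sin(3t)

Final answer: y(t) = 4sin(3t)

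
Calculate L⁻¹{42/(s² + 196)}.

This is the form c·a/(s² + a²) with a = 14, c = 3. L⁻¹ = 3·sin(14t)

Final answer: 3·sin(14t)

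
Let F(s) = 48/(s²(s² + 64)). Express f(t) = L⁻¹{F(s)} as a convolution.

48/(s²(s² + 64)) = (1/s²)·(48/(s² + 64)) = L{t}·L{6·sin(8t)}. So f(t) = t*(6·sin(8t)) = ∫₀ᵗ 6τ·sin(8(t-τ)) dτ

Final answer: ∫₀ᵗ 6τ·sin(8(t-τ)) dτ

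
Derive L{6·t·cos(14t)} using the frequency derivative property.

L{cos(14t)} = s/(s² + 196). Derivative: d/ds[s/(s² + 196)] = [(s² + 196) - s·2s]/(s² + 196)² = (196 - s²)/(s² + 196)². So L{t·cos(14t)} = -F'(s) = (s² - 196)/(s² + 196)². Then L{6·t·cos(14t)} = 6·(s² - 196)/(s² + 196)²

Final answer: 6·(s² - 196)/(s² + 196)²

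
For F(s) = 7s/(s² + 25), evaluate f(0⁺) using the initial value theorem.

f(0⁺) = lim_{s→∞} s·7s/(s² + 25) = lim_{s→∞} 7s²/(s² + 25) = 7

Final answer: 7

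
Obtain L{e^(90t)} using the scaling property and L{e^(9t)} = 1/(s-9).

Using L{f(at)} = (1/a)F(s/a) with a=10 and f(t) = e^(9t): L{e^(90t)} = (1/10) · 1/((s/10)-9) = (1/10) · 10/(s-90) = 1/(s-90)

Final answer: 1/(s-90)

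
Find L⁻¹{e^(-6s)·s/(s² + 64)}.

L⁻¹{s/(s² + 64)} = cos(8t). By the time shift theorem, L⁻¹{e^(-as)F(s)} = u(t-a)f(t-a) with a=6, so L⁻¹{e^(-6s)·s/(s² + 64)} = u(t-6)·cos(8(t-6))

Final answer: u(t-6)·cos(8(t-6))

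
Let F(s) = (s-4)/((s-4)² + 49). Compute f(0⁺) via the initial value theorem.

f(0⁺) = lim_{s→∞} sF(s) = lim_{s→∞} s(s-4)/((s-4)² + 49) = 1

Final answer: 1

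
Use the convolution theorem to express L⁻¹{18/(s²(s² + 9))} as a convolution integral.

18/(s²(s² + 9)) = (1/s²)·(18/(s² + 9)) = L{t}·L{6·sin(3t)}. So f(t) = t*(6·sin(3t)) = ∫₀ᵗ 6τ·sin(3(t-τ)) dτ

Final answer: ∫₀ᵗ 6τ·sin(3(t-τ)) dτ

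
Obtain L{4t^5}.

L{t^n} = n!/s^(n+1). So L{4t^5} = 4·5!/s^6 = 480/s^6

Final answer: 480/s^6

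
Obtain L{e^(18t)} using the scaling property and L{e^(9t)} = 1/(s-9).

Using L{f(at)} = (1/a)F(s/a) with a=2 and f(t) = e^(9t): L{e^(18t)} = (1/2) · 1/((s/2)-9) = (1/2) · 2/(s-18) = 1/(s-18)

Final answer: 1/(s-18)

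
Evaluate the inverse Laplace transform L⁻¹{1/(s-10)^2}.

L⁻¹{n!/(s-a)^(n+1)} = t^n·e^(at), so L⁻¹{1/(s-10)^2} = t·e^(10t)

Final answer: t·e^(10t)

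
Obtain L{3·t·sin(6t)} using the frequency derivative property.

L{sin(6t)} = 6/(s² + 36). By L{t·f(t)} = -F'(s): -d/ds[6/(s² + 36)] = -(6)·(-2s)/(s² + 36)² = 12s/(s² + 36)². Then L{3·t·sin(6t)} = 3·12s/(s² + 36)² = 36s/(s² + 36)²

Final answer: 36s/(s² + 36)²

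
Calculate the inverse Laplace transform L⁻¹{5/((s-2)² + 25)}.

Using frequency shift, L⁻¹{5/((s-2)² + 25)} = e^(2t)·sin(5t)

Final answer: e^(2t)·sin(5t)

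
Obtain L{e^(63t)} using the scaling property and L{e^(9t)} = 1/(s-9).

Using L{f(at)} = (1/a)F(s/a) with a=7 and f(t) = e^(9t): L{e^(63t)} = (1/7) · 1/((s/7)-9) = (1/7) · 7/(s-63) = 1/(s-63)

Final answer: 1/(s-63)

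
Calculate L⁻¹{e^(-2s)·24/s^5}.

L⁻¹{24/s^5} = t^4. By the time shift theorem, L⁻¹{e^(-as)F(s)} = u(t-a)f(t-a) with a=2, so L⁻¹{e^(-2s)·24/s^5} = u(t-2)·(t-2)^4

Final answer: u(t-2)·(t-2)^4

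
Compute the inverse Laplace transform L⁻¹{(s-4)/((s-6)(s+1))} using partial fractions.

Using partial fractions, f(t) = (2e^(6t) + 5e^(-t))/7

Final answer: (2e^(6t) + 5e^(-t))/7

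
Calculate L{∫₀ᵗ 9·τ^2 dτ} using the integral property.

L{∫₀ᵗ f(τ)dτ} = F(s)/s with f(t) = 9t^2. F(s) = 18/s^3, so L{∫₀ᵗ 9·τ^2 dτ} = (18/s^3)/s = 18/s^4. (Check: ∫₀ᵗ 9·τ^2 dτ = 9t^3/3.)

Final answer: 18/s^4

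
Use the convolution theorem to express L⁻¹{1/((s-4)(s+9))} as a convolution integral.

1/((s-4)(s+9)) = (1/(s-4))·(1/(s+9)) = L{e^(4t)}·L{e^(-9t)}. So f(t) = e^(4t)*e^(-9t) = ∫₀ᵗ e^(4τ)·e^(-9(t-τ)) dτ

Final answer: ∫₀ᵗ e^(4τ)·e^(-9(t-τ)) dτ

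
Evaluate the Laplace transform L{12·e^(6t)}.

L{e^(at)} = 1/(s-a), so L{e^(6t)} = 1/(s-6). Then L{12·e^(6t)} = 12/(s-6)

Final answer: 12/(s-6)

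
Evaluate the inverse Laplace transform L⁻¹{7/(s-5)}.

L⁻¹{1/(s-a)} = e^(at), so L⁻¹{1/(s-5)} = e^(5t), and L⁻¹{7/(s-5)} = 7·e^(5t)

Final answer: 7·e^(5t)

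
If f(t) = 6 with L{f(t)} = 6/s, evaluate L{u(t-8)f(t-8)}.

Time shift theorem: L{u(t-a)f(t-a)} = e^(-as)F(s). Here a=8, F(s) = 6/s, so L{u(t-8)f(t-8)} = e^(-8s)·6/s

Final answer: e^(-8s)·6/s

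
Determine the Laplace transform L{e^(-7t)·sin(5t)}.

L{e^(at)·sin(ωt)} = ω/((s-a)² + ω²), so L{e^(-7t)·sin(5t)} = 5/((s+7)² + 25)

Final answer: 5/((s+7)² + 25)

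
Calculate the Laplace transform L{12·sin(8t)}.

L{sin(ωt)} = ω/(s² + ω²), so L{sin(8t)} = 8/(s² + 64). Then L{12·sin(8t)} = 12·8/(s² + 64) = 96/(s² + 64)

Final answer: 96/(s² + 64)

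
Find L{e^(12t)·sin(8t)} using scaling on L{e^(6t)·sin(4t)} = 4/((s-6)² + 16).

Scaling with a=2: L{e^(12t)·sin(8t)} = (1/2) · 4/((s/2-6)² + 16). Simplifying: 8/((s-12)² + 64)

Final answer: 8/((s-12)² + 64)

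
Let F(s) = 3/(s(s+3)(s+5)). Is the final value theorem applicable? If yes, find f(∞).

Poles of sF(s) = 3/((s+3)(s+5)) are at s = -3 and s = -5, both in the left half-plane. Theorem applies. f(∞) = lim_{s→0} sF(s) = 3/(3·5) = 1/5

Final answer: 1/5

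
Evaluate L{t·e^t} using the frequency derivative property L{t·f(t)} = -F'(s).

L{e^t} = 1/(s-1). By frequency derivative: L{t·e^t} = -d/ds[1/(s-1)] = -(-1)/(s-1)² = 1/(s-1)²

Final answer: 1/(s-1)²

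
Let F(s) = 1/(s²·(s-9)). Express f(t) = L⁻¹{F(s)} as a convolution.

1/(s²·(s-9)) = (1/s^2)·(1/(s-9)) = L{t}·L{e^(9t)}. So f(t) = t*e^(9t) = ∫₀ᵗ τ·e^(9(t-τ)) dτ

Final answer: ∫₀ᵗ τ·e^(9(t-τ)) dτ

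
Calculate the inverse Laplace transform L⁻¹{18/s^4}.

L⁻¹{n!/s^(n+1)} = t^n with n=3. So L⁻¹{6/s^4} = t^3, and L⁻¹{18/s^4} = (18/6)·t^3 = 3·t^3

Final answer: 3·t^3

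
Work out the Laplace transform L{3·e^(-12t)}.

L{e^(at)} = 1/(s-a), so L{e^(-12t)} = 1/(s+12). Then L{3·e^(-12t)} = 3/(s+12)

Final answer: 3/(s+12)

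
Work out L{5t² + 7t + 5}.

L{5t² + 7t + 5} = 5·2/s³ + 7/s² + 5/s = 10/s³ + 7/s² + 5/s

Final answer: 10/s³ + 7/s² + 5/s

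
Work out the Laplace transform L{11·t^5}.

L{t^n} = n!/s^(n+1), so L{t^5} = 120/s^6. Then L{11·t^5} = 11·120/s^6 = 1320/s^6

Final answer: 1320/s^6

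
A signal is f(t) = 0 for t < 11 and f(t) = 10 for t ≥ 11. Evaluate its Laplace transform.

f(t) = 10·u(t-11). L{u(t-11)} = e^(-11s)/s, so L{f(t)} = 10·e^(-11s)/s

Final answer: 10·e^(-11s)/s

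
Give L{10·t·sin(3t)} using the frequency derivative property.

L{sin(3t)} = 3/(s² + 9). By L{t·f(t)} = -F'(s): -d/ds[3/(s² + 9)] = -(3)·(-2s)/(s² + 9)² = 6s/(s² + 9)². Then L{10·t·sin(3t)} = 10·6s/(s² + 9)² = 60s/(s² + 9)²

Final answer: 60s/(s² + 9)²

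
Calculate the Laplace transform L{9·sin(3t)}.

L{sin(ωt)} = ω/(s² + ω²), so L{sin(3t)} = 3/(s² + 9). Then L{9·sin(3t)} = 9·3/(s² + 9) = 27/(s² + 9)

Final answer: 27/(s² + 9)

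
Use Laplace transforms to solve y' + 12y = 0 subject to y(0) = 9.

L{y'} + 12L{y} = 0. sY - 9 + 12Y = 0. Y(s+12) = 9. Y = 9/(s+12)

Final answer: y(t) = 9e^(-12t)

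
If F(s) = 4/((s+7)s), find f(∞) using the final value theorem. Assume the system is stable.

f(∞) = lim_{s→0} sF(s) = lim_{s→0} 4/(s+7) = 4/7

Final answer: 4/7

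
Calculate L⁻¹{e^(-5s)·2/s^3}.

L⁻¹{2/s^3} = t^2. By the time shift theorem, L⁻¹{e^(-as)F(s)} = u(t-a)f(t-a) with a=5, so L⁻¹{e^(-5s)·2/s^3} = u(t-5)·(t-5)^2

Final answer: u(t-5)·(t-5)^2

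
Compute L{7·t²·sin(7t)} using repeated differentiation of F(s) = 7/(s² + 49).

F(s) = 7/(s² + 49). F'(s) = -14s/(s² + 49)². F''(s) = -14(49 - 3s²)/(s² + 49)³ = (42s² - 686)/(s² + 49)³. So L{t²·sin(7t)} = (-1)² F''(s) = (42s² - 686)/(s² + 49)³. Then L{7·t²·sin(7t)} = 7·(42s² - 686)/(s² + 49)³ = (294s² - 4802)/(s² + 49)³

Final answer: (294s² - 4802)/(s² + 49)³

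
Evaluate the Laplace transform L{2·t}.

L{t^n} = n!/s^(n+1), so L{t} = 1/s^2. Then L{2·t} = 2·1/s^2 = 2/s^2

Final answer: 2/s^2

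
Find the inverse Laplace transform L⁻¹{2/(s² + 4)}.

L⁻¹{2/(s² + 4)} = sin(2t)

Final answer: sin(2t)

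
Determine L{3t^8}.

L{t^n} = n!/s^(n+1). So L{3t^8} = 3·8!/s^9 = 120960/s^9

Final answer: 120960/s^9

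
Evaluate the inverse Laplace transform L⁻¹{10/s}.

L⁻¹{c/s} = c, so L⁻¹{10/s} = 10

Final answer: 10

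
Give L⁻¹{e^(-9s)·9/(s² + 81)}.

L⁻¹{9/(s² + 81)} = sin(9t). By the time shift theorem, L⁻¹{e^(-as)F(s)} = u(t-a)f(t-a) with a=9, so L⁻¹{e^(-9s)·9/(s² + 81)} = u(t-9)·sin(9(t-9))

Final answer: u(t-9)·sin(9(t-9))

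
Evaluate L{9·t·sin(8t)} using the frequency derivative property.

L{sin(8t)} = 8/(s² + 64). By L{t·f(t)} = -F'(s): -d/ds[8/(s² + 64)] = -(8)·(-2s)/(s² + 64)² = 16s/(s² + 64)². Then L{9·t·sin(8t)} = 9·16s/(s² + 64)² = 144s/(s² + 64)²

Final answer: 144s/(s² + 64)²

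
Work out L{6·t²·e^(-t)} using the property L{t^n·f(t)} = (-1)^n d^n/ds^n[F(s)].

L{e^(-t)} = 1/(s+1). d/ds[1/(s+1)] = -1/(s+1)². d²/ds²[1/(s+1)] = 2/(s+1)³. So L{t²·e^(-t)} = (-1)² · 2/(s+1)³ = 2/(s+1)³. Then L{6·t²·e^(-t)} = 6·2/(s+1)³ = 12/(s+1)³

Final answer: 12/(s+1)³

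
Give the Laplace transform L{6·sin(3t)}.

L{sin(ωt)} = ω/(s² + ω²), so L{sin(3t)} = 3/(s² + 9). Then L{6·sin(3t)} = 6·3/(s² + 9) = 18/(s² + 9)

Final answer: 18/(s² + 9)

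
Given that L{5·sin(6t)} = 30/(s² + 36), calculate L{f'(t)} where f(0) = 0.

L{f'(t)} = s·F(s) - f(0) = s·30/(s² + 36) - 0 = 30s/(s² + 36)

Final answer: 30s/(s² + 36)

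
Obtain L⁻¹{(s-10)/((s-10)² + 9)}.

Using frequency shift: L⁻¹{(s-a)/((s-a)² + b²)} = e^(at)cos(bt). Here a=10, b=3

Final answer: e^(10t)·cos(3t)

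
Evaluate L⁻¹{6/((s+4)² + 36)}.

Form: b/((s-a)² + b²) → e^(at)sin(bt). With a=-4, b=6

Final answer: e^(-4t)·sin(6t)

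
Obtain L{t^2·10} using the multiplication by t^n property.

L{10} = 10/s. d^1/ds^1[1/s] = -1/s². d^2/ds^2[1/s] = 2/s^3. So L{t^2} = (-1)^{2}·2/s^3 = 2/s^3. Then L{t^2·10} = 10·2/s^3 = 20/s^3

Final answer: 20/s^3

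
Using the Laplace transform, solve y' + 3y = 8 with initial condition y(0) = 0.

sY + 3Y = 8/s. Y = 8/(s(s+3)). Partial fractions: Y = 8/3/s - 8/3/(s+3)

Final answer: y(t) = 8/3(1 - e^(-3t))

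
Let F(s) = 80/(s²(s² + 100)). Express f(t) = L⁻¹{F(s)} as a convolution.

80/(s²(s² + 100)) = (1/s²)·(80/(s² + 100)) = L{t}·L{8·sin(10t)}. So f(t) = t*(8·sin(10t)) = ∫₀ᵗ 8τ·sin(10(t-τ)) dτ

Final answer: ∫₀ᵗ 8τ·sin(10(t-τ)) dτ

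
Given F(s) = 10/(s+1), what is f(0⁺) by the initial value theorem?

f(0⁺) = lim_{s→∞} s·10/(s+1) = lim_{s→∞} 10s/(s+1) = 10

Final answer: 10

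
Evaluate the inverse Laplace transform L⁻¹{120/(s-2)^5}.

L⁻¹{n!/(s-a)^(n+1)} = t^n·e^(at) with n=4, a=2. So L⁻¹{24/(s-2)^5} = t^4·e^(2t), and L⁻¹{120/(s-2)^5} = (120/24)·t^4·e^(2t) = 5·t^4·e^(2t)

Final answer: 5·t^4·e^(2t)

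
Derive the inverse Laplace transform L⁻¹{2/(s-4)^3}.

L⁻¹{n!/(s-a)^(n+1)} = t^n·e^(at), so L⁻¹{2/(s-4)^3} = t^2·e^(4t)

Final answer: t^2·e^(4t)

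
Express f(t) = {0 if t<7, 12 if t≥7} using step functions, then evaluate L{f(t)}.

f(t) = 12·u(t-7). L{u(t-7)} = e^(-7s)/s, so L{f(t)} = 12·e^(-7s)/s

Final answer: 12·e^(-7s)/s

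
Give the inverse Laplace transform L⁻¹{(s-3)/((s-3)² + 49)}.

Using frequency shift, L⁻¹{(s-3)/((s-3)² + 49)} = e^(3t)·cos(7t)

Final answer: e^(3t)·cos(7t)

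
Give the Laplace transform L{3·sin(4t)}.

L{sin(ωt)} = ω/(s² + ω²), so L{sin(4t)} = 4/(s² + 16). Then L{3·sin(4t)} = 3·4/(s² + 16) = 12/(s² + 16)

Final answer: 12/(s² + 16)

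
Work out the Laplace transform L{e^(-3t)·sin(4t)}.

L{e^(at)·sin(ωt)} = ω/((s-a)² + ω²), so L{e^(-3t)·sin(4t)} = 4/((s+3)² + 16)

Final answer: 4/((s+3)² + 16)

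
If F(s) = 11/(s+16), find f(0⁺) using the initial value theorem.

f(0⁺) = lim_{s→∞} s·11/(s+16) = lim_{s→∞} 11s/(s+16) = 11

Final answer: 11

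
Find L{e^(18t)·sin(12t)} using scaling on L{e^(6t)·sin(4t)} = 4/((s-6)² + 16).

Scaling with a=3: L{e^(18t)·sin(12t)} = (1/3) · 4/((s/3-6)² + 16). Simplifying: 12/((s-18)² + 144)

Final answer: 12/((s-18)² + 144)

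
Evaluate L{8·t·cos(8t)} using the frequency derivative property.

L{cos(8t)} = s/(s² + 64). Derivative: d/ds[s/(s² + 64)] = [(s² + 64) - s·2s]/(s² + 64)² = (64 - s²)/(s² + 64)². So L{t·cos(8t)} = -F'(s) = (s² - 64)/(s² + 64)². Then L{8·t·cos(8t)} = 8·(s² - 64)/(s² + 64)²

Final answer: 8·(s² - 64)/(s² + 64)²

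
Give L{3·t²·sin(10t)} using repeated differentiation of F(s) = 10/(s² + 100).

F(s) = 10/(s² + 100). F'(s) = -20s/(s² + 100)². F''(s) = -20(100 - 3s²)/(s² + 100)³ = (60s² - 2000)/(s² + 100)³. So L{t²·sin(10t)} = (-1)² F''(s) = (60s² - 2000)/(s² + 100)³. Then L{3·t²·sin(10t)} = 3·(60s² - 2000)/(s² + 100)³ = (180s² - 6000)/(s² + 100)³

Final answer: (180s² - 6000)/(s² + 100)³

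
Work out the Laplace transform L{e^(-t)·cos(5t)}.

L{e^(at)·cos(ωt)} = (s-a)/((s-a)² + ω²), so L{e^(-t)·cos(5t)} = (s+1)/((s+1)² + 25)

Final answer: (s+1)/((s+1)² + 25)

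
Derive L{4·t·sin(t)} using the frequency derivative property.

L{sin(t)} = 1/(s² + 1). By L{t·f(t)} = -F'(s): -d/ds[1/(s² + 1)] = -(1)·(-2s)/(s² + 1)² = 2s/(s² + 1)². Then L{4·t·sin(t)} = 4·2s/(s² + 1)² = 8s/(s² + 1)²

Final answer: 8s/(s² + 1)²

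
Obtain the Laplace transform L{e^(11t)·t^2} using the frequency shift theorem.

L{e^(at)·t^n} = n!/(s-a)^(n+1), so L{e^(11t)·t^2} = 2/(s-11)^3

Final answer: 2/(s-11)^3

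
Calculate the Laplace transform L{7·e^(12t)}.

L{e^(at)} = 1/(s-a), so L{e^(12t)} = 1/(s-12). Then L{7·e^(12t)} = 7/(s-12)

Final answer: 7/(s-12)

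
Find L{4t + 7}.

L{4t + 7} = 4·L{t} + 7·L{1} = 4/s² + 7/s

Final answer: 4/s² + 7/s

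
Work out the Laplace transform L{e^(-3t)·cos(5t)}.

L{e^(at)·cos(ωt)} = (s-a)/((s-a)² + ω²), so L{e^(-3t)·cos(5t)} = (s+3)/((s+3)² + 25)

Final answer: (s+3)/((s+3)² + 25)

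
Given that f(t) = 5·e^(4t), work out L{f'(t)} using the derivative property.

f(0) = 5, F(s) = 5/(s-4). L{f'(t)} = s·F(s) - f(0) = 5s/(s-4) - 5 = (5s - 5(s-4))/(s-4) = 20/(s-4)

Final answer: 20/(s-4)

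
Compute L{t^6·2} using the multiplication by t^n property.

L{2} = 2/s. d^1/ds^1[1/s] = -1/s². d^2/ds^2[1/s] = 2/s^3. d^3/ds^3[1/s] = -6/s^4. d^4/ds^4[1/s] = 24/s^5. d^5/ds^5[1/s] = -120/s^6. d^6/ds^6[1/s] = 720/s^7. So L{t^6} = (-1)^{6}·720/s^7 = 720/s^7. Then L{t^6·2} = 2·720/s^7 = 1440/s^7

Final answer: 1440/s^7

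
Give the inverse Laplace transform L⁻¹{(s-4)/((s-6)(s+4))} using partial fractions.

Using partial fractions, f(t) = (2e^(6t) + 8e^(-4t))/10

Final answer: (2e^(6t) + 8e^(-4t))/10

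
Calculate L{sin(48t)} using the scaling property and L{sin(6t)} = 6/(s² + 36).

Using L{f(at)} = (1/a)F(s/a) with a=8: L{sin(48t)} = (1/8) · 6/((s/8)² + 36) = (1/8) · 6·64/(s² + 2304) = 48/(s² + 2304)

Final answer: 48/(s² + 2304)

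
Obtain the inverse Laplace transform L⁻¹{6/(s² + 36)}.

L⁻¹{6/(s² + 36)} = sin(6t)

Final answer: sin(6t)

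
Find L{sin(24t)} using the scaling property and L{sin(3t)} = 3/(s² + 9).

Using L{f(at)} = (1/a)F(s/a) with a=8: L{sin(24t)} = (1/8) · 3/((s/8)² + 9) = (1/8) · 3·64/(s² + 576) = 24/(s² + 576)

Final answer: 24/(s² + 576)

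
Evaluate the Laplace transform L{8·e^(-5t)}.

L{e^(at)} = 1/(s-a), so L{e^(-5t)} = 1/(s+5). Then L{8·e^(-5t)} = 8/(s+5)

Final answer: 8/(s+5)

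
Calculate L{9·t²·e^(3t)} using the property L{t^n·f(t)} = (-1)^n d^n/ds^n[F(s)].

L{e^(3t)} = 1/(s-3). d/ds[1/(s-3)] = -1/(s-3)². d²/ds²[1/(s-3)] = 2/(s-3)³. So L{t²·e^(3t)} = (-1)² · 2/(s-3)³ = 2/(s-3)³. Then L{9·t²·e^(3t)} = 9·2/(s-3)³ = 18/(s-3)³

Final answer: 18/(s-3)³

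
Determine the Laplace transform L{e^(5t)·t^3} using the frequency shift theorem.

L{e^(at)·t^n} = n!/(s-a)^(n+1), so L{e^(5t)·t^3} = 6/(s-5)^4

Final answer: 6/(s-5)^4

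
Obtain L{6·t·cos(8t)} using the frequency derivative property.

L{cos(8t)} = s/(s² + 64). Derivative: d/ds[s/(s² + 64)] = [(s² + 64) - s·2s]/(s² + 64)² = (64 - s²)/(s² + 64)². So L{t·cos(8t)} = -F'(s) = (s² - 64)/(s² + 64)². Then L{6·t·cos(8t)} = 6·(s² - 64)/(s² + 64)²

Final answer: 6·(s² - 64)/(s² + 64)²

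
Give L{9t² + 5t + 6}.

L{9t² + 5t + 6} = 9·2/s³ + 5/s² + 6/s = 18/s³ + 5/s² + 6/s

Final answer: 18/s³ + 5/s² + 6/s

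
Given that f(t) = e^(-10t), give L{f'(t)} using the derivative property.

f(0) = 1, F(s) = 1/(s+10). L{f'(t)} = s·F(s) - f(0) = s/(s+10) - 1 = (s - (s+10))/(s+10) = -10/(s+10)

Final answer: -10/(s+10)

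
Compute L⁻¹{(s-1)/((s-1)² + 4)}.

Using frequency shift: L⁻¹{(s-a)/((s-a)² + b²)} = e^(at)cos(bt). Here a=1, b=2

Final answer: e^t·cos(2t)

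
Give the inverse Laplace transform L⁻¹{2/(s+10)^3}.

L⁻¹{n!/(s-a)^(n+1)} = t^n·e^(at), so L⁻¹{2/(s+10)^3} = t^2·e^(-10t)

Final answer: t^2·e^(-10t)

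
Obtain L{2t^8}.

L{t^n} = n!/s^(n+1). So L{2t^8} = 2·8!/s^9 = 80640/s^9

Final answer: 80640/s^9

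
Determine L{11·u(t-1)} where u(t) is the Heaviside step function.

L{u(t-a)} = e^(-as)/s. Here a=1, so L{u(t-1)} = e^(-s)/s, and L{11·u(t-1)} = 11·e^(-s)/s

Final answer: 11·e^(-s)/s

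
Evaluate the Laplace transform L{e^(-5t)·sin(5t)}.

L{e^(at)·sin(ωt)} = ω/((s-a)² + ω²), so L{e^(-5t)·sin(5t)} = 5/((s+5)² + 25)

Final answer: 5/((s+5)² + 25)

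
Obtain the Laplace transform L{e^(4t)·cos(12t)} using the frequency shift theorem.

Frequency shift: L{e^(at)f(t)} = F(s-a). L{e^(4t)·cos(12t)} = (s-4)/((s-4)² + 144)

Final answer: (s-4)/((s-4)² + 144)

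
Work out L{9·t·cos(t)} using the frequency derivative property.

L{cos(t)} = s/(s² + 1). Derivative: d/ds[s/(s² + 1)] = [(s² + 1) - s·2s]/(s² + 1)² = (1 - s²)/(s² + 1)². So L{t·cos(t)} = -F'(s) = (s² - 1)/(s² + 1)². Then L{9·t·cos(t)} = 9·(s² - 1)/(s² + 1)²

Final answer: 9·(s² - 1)/(s² + 1)²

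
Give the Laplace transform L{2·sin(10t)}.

L{sin(ωt)} = ω/(s² + ω²), so L{sin(10t)} = 10/(s² + 100). Then L{2·sin(10t)} = 2·10/(s² + 100) = 20/(s² + 100)

Final answer: 20/(s² + 100)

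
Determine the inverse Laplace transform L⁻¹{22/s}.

L⁻¹{c/s} = c, so L⁻¹{22/s} = 22

Final answer: 22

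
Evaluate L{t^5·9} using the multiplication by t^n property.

L{9} = 9/s. d^1/ds^1[1/s] = -1/s². d^2/ds^2[1/s] = 2/s^3. d^3/ds^3[1/s] = -6/s^4. d^4/ds^4[1/s] = 24/s^5. d^5/ds^5[1/s] = -120/s^6. So L{t^5} = (-1)^{5}·-120/s^6 = 120/s^6. Then L{t^5·9} = 9·120/s^6 = 1080/s^6

Final answer: 1080/s^6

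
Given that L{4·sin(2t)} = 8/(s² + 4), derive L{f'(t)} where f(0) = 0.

L{f'(t)} = s·F(s) - f(0) = s·8/(s² + 4) - 0 = 8s/(s² + 4)

Final answer: 8s/(s² + 4)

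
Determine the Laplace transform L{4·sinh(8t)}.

L{sinh(ωt)} = ω/(s² - ω²), so L{sinh(8t)} = 8/(s² - 64). Then L{4·sinh(8t)} = 4·8/(s² - 64) = 32/(s² - 64)

Final answer: 32/(s² - 64)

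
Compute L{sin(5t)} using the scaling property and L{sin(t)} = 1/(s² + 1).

Using L{f(at)} = (1/a)F(s/a) with a=5: L{sin(5t)} = (1/5) · 1/((s/5)² + 1) = (1/5) · 1·25/(s² + 25) = 5/(s² + 25)

Final answer: 5/(s² + 25)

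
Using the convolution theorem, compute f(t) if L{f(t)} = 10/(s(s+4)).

10/(s(s+4)) = (10/s)·(1/(s+4)) = L{10}·L{e^(-4t)}. By convolution, f(t) = 10*e^(-4t) = ∫₀ᵗ 10·e^(-4τ) dτ = 10·(1 - e^(-4t))/4

Final answer: 10·(1 - e^(-4t))/4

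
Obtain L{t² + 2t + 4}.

L{t² + 2t + 4} = 2/s³ + 2/s² + 4/s = 2/s³ + 2/s² + 4/s

Final answer: 2/s³ + 2/s² + 4/s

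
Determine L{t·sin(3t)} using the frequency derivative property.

L{sin(3t)} = 3/(s² + 9). By L{t·f(t)} = -F'(s): -d/ds[3/(s² + 9)] = -(3)·(-2s)/(s² + 9)² = 6s/(s² + 9)²

Final answer: 6s/(s² + 9)²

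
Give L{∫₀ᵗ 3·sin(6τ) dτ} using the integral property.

L{∫₀ᵗ f(τ)dτ} = F(s)/s with F(s) = 18/(s² + 36), so the result is (18/(s² + 36))/s = 18/(s(s² + 36))

Final answer: 18/(s(s² + 36))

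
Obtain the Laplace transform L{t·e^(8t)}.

L{t^n·e^(at)} = n!/(s-a)^(n+1), so L{t·e^(8t)} = 1/(s-8)^2

Final answer: 1/(s-8)^2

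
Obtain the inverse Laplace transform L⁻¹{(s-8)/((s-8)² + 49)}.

Using frequency shift, L⁻¹{(s-8)/((s-8)² + 49)} = e^(8t)·cos(7t)

Final answer: e^(8t)·cos(7t)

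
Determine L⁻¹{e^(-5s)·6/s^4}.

L⁻¹{6/s^4} = t^3. By the time shift theorem, L⁻¹{e^(-as)F(s)} = u(t-a)f(t-a) with a=5, so L⁻¹{e^(-5s)·6/s^4} = u(t-5)·(t-5)^3

Final answer: u(t-5)·(t-5)^3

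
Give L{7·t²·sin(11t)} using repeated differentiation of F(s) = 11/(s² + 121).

F(s) = 11/(s² + 121). F'(s) = -22s/(s² + 121)². F''(s) = -22(121 - 3s²)/(s² + 121)³ = (66s² - 2662)/(s² + 121)³. So L{t²·sin(11t)} = (-1)² F''(s) = (66s² - 2662)/(s² + 121)³. Then L{7·t²·sin(11t)} = 7·(66s² - 2662)/(s² + 121)³ = (462s² - 18634)/(s² + 121)³

Final answer: (462s² - 18634)/(s² + 121)³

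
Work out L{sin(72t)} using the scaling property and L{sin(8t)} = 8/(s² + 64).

Using L{f(at)} = (1/a)F(s/a) with a=9: L{sin(72t)} = (1/9) · 8/((s/9)² + 64) = (1/9) · 8·81/(s² + 5184) = 72/(s² + 5184)

Final answer: 72/(s² + 5184)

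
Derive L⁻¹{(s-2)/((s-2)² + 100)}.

Using frequency shift: L⁻¹{(s-a)/((s-a)² + b²)} = e^(at)cos(bt). Here a=2, b=10

Final answer: e^(2t)·cos(10t)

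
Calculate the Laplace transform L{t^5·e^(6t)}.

L{t^n·e^(at)} = n!/(s-a)^(n+1), so L{t^5·e^(6t)} = 120/(s-6)^6

Final answer: 120/(s-6)^6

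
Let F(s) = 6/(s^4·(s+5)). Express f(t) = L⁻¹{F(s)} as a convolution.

6/(s^4·(s+5)) = (6/s^4)·(1/(s+5)) = L{t^3}·L{e^(-5t)}. So f(t) = t^3*e^(-5t) = ∫₀ᵗ τ^3·e^(-5(t-τ)) dτ

Final answer: ∫₀ᵗ τ^3·e^(-5(t-τ)) dτ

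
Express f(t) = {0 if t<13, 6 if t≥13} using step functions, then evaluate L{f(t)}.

f(t) = 6·u(t-13). L{u(t-13)} = e^(-13s)/s, so L{f(t)} = 6·e^(-13s)/s

Final answer: 6·e^(-13s)/s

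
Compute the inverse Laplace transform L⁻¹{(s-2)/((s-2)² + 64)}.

Using frequency shift, L⁻¹{(s-2)/((s-2)² + 64)} = e^(2t)·cos(8t)

Final answer: e^(2t)·cos(8t)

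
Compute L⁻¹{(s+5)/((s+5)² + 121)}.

Using frequency shift: L⁻¹{(s-a)/((s-a)² + b²)} = e^(at)cos(bt). Here a=-5, b=11

Final answer: e^(-5t)·cos(11t)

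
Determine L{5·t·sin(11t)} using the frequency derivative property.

L{sin(11t)} = 11/(s² + 121). By L{t·f(t)} = -F'(s): -d/ds[11/(s² + 121)] = -(11)·(-2s)/(s² + 121)² = 22s/(s² + 121)². Then L{5·t·sin(11t)} = 5·22s/(s² + 121)² = 110s/(s² + 121)²

Final answer: 110s/(s² + 121)²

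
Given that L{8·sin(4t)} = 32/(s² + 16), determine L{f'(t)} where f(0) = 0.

L{f'(t)} = s·F(s) - f(0) = s·32/(s² + 16) - 0 = 32s/(s² + 16)

Final answer: 32s/(s² + 16)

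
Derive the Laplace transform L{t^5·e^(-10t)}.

L{t^n·e^(at)} = n!/(s-a)^(n+1), so L{t^5·e^(-10t)} = 120/(s+10)^6

Final answer: 120/(s+10)^6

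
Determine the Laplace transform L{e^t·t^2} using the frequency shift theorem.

L{e^(at)·t^n} = n!/(s-a)^(n+1), so L{e^t·t^2} = 2/(s-1)^3

Final answer: 2/(s-1)^3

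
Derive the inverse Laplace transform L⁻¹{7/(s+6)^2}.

L⁻¹{n!/(s-a)^(n+1)} = t^n·e^(at) with n=1, a=-6. So L⁻¹{1/(s+6)^2} = t·e^(-6t), and L⁻¹{7/(s+6)^2} = (7/1)·t·e^(-6t) = 7·t·e^(-6t)

Final answer: 7·t·e^(-6t)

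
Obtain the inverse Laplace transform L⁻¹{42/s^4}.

L⁻¹{n!/s^(n+1)} = t^n with n=3. So L⁻¹{6/s^4} = t^3, and L⁻¹{42/s^4} = (42/6)·t^3 = 7·t^3

Final answer: 7·t^3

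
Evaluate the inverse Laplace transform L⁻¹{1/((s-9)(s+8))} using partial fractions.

Decompose: A/(s-9) + B/(s+8). A = 1/17, B = -1/17. f(t) = (e^(9t) - e^(-8t))/17

Final answer: (e^(9t) - e^(-8t))/17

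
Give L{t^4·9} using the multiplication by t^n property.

L{9} = 9/s. d^1/ds^1[1/s] = -1/s². d^2/ds^2[1/s] = 2/s^3. d^3/ds^3[1/s] = -6/s^4. d^4/ds^4[1/s] = 24/s^5. So L{t^4} = (-1)^{4}·24/s^5 = 24/s^5. Then L{t^4·9} = 9·24/s^5 = 216/s^5

Final answer: 216/s^5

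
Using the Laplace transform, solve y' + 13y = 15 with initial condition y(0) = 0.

sY + 13Y = 15/s. Y = 15/(s(s+13)). Partial fractions: Y = 15/13/s - 15/13/(s+13)

Final answer: y(t) = 15/13(1 - e^(-13t))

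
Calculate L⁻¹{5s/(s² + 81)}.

This is the form c·s/(s² + a²) with a = 9, c = 5. L⁻¹ = 5·cos(9t)

Final answer: 5·cos(9t)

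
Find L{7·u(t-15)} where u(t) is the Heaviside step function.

L{u(t-a)} = e^(-as)/s. Here a=15, so L{u(t-15)} = e^(-15s)/s, and L{7·u(t-15)} = 7·e^(-15s)/s

Final answer: 7·e^(-15s)/s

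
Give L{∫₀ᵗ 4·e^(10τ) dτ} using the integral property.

L{∫₀ᵗ f(τ)dτ} = F(s)/s with F(s) = 4/(s-10), so L{∫₀ᵗ 4·e^(10τ) dτ} = 4/(s(s-10))

Final answer: 4/(s(s-10))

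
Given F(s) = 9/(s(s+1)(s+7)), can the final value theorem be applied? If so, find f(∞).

Poles of sF(s) = 9/((s+1)(s+7)) are at s = -1 and s = -7, both in the left half-plane. Theorem applies. f(∞) = lim_{s→0} sF(s) = 9/(1·7) = 9/7

Final answer: 9/7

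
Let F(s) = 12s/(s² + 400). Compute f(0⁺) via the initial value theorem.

f(0⁺) = lim_{s→∞} s·12s/(s² + 400) = lim_{s→∞} 12s²/(s² + 400) = 12

Final answer: 12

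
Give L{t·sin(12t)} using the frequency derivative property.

L{sin(12t)} = 12/(s² + 144). By L{t·f(t)} = -F'(s): -d/ds[12/(s² + 144)] = -(12)·(-2s)/(s² + 144)² = 24s/(s² + 144)²

Final answer: 24s/(s² + 144)²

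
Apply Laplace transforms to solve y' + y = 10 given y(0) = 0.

sY + Y = 10/s. Y = 10/(s(s+1)). Partial fractions: Y = 10/s - 10/(s+1)

Final answer: y(t) = 10(1 - e^(-t))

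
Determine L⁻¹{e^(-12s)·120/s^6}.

L⁻¹{120/s^6} = t^5. By the time shift theorem, L⁻¹{e^(-as)F(s)} = u(t-a)f(t-a) with a=12, so L⁻¹{e^(-12s)·120/s^6} = u(t-12)·(t-12)^5

Final answer: u(t-12)·(t-12)^5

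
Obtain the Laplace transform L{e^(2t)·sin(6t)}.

L{e^(at)·sin(ωt)} = ω/((s-a)² + ω²), so L{e^(2t)·sin(6t)} = 6/((s-2)² + 36)

Final answer: 6/((s-2)² + 36)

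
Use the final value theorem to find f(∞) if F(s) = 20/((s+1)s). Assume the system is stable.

f(∞) = lim_{s→0} sF(s) = lim_{s→0} 20/(s+1) = 20

Final answer: 20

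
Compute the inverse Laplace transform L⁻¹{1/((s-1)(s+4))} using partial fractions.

Decompose: A/(s-1) + B/(s+4). A = 1/5, B = -1/5. f(t) = (e^t - e^(-4t))/5

Final answer: (e^t - e^(-4t))/5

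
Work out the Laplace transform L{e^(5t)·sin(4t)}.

L{e^(at)·sin(ωt)} = ω/((s-a)² + ω²), so L{e^(5t)·sin(4t)} = 4/((s-5)² + 16)

Final answer: 4/((s-5)² + 16)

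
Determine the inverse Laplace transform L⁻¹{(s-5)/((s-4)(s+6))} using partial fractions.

Using partial fractions, f(t) = (-e^(4t) + 11e^(-6t))/10

Final answer: (-e^(4t) + 11e^(-6t))/10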